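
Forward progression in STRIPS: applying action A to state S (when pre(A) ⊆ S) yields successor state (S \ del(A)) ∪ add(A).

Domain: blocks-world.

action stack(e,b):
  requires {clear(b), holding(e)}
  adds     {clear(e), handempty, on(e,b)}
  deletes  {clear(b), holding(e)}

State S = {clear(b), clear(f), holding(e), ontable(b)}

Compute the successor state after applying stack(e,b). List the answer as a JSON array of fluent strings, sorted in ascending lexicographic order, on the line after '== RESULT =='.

Compute (S \ del) ∪ add:
  pre ⊆ S: {clear(b), holding(e)} ⊆ S  — applicable
  S \ del = {clear(f), ontable(b)}
  ∪ add   = {clear(e), clear(f), handempty, on(e,b), ontable(b)}

== RESULT ==
["clear(e)", "clear(f)", "handempty", "on(e,b)", "ontable(b)"]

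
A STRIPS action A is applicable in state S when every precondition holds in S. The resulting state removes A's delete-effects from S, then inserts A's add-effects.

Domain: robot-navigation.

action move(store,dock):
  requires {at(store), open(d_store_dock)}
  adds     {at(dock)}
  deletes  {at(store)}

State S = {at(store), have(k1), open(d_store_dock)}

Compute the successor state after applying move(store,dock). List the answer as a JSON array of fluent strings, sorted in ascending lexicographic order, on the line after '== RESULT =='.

Progress:
  pre ⊆ S: {at(store), open(d_store_dock)} ⊆ S  — applicable
  S \ del = {have(k1), open(d_store_dock)}
  ∪ add   = {at(dock), have(k1), open(d_store_dock)}

== RESULT ==
["at(dock)", "have(k1)", "open(d_store_dock)"]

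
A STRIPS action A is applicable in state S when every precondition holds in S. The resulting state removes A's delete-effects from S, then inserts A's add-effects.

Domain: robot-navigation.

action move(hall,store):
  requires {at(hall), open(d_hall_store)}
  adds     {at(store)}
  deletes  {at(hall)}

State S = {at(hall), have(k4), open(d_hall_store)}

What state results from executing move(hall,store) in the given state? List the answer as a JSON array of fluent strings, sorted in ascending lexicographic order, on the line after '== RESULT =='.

Compute (S \ del) ∪ add:
  pre ⊆ S: {at(hall), open(d_hall_store)} ⊆ S  — applicable
  S \ del = {have(k4), open(d_hall_store)}
  ∪ add   = {at(store), have(k4), open(d_hall_store)}

== RESULT ==
["at(store)", "have(k4)", "open(d_hall_store)"]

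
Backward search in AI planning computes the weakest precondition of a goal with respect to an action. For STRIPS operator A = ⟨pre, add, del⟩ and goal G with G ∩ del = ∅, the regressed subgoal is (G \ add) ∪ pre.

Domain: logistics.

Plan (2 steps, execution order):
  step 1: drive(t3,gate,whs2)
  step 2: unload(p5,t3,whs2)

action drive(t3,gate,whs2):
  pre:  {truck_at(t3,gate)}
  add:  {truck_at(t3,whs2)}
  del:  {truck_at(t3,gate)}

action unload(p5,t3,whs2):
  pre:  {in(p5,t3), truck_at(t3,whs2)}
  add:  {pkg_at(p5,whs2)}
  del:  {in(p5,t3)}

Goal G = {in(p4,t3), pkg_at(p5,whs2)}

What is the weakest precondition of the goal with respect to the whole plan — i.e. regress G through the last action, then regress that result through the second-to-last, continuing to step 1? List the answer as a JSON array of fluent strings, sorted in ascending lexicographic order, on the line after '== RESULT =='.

Work backward from the goal:
  through step 2 (unload(p5,t3,whs2)): drop {pkg_at(p5,whs2)}, keep {in(p4,t3)}, require {in(p5,t3), truck_at(t3,whs2)}
    → {in(p4,t3), in(p5,t3), truck_at(t3,whs2)}
  through step 1 (drive(t3,gate,whs2)): drop {truck_at(t3,whs2)}, keep {in(p4,t3), in(p5,t3)}, require {truck_at(t3,gate)}
    → {in(p4,t3), in(p5,t3), truck_at(t3,gate)}

== RESULT ==
["in(p4,t3)", "in(p5,t3)", "truck_at(t3,gate)"]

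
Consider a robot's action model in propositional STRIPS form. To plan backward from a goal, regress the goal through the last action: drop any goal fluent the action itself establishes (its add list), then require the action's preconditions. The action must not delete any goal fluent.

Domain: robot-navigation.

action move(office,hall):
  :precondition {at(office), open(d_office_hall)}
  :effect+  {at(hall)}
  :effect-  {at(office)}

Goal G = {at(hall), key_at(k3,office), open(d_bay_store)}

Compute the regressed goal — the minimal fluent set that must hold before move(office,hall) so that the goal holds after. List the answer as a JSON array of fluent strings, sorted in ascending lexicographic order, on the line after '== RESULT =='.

Regress:
  G ∩ del = {}  (empty — regression defined)
  G \ add = {at(hall), key_at(k3,office), open(d_bay_store)} \ {at(hall)} = {key_at(k3,office), open(d_bay_store)}
  ∪ pre   = {key_at(k3,office), open(d_bay_store)} ∪ {at(office), open(d_office_hall)}
          = {at(office), key_at(k3,office), open(d_bay_store), open(d_office_hall)}

== RESULT ==
["at(office)", "key_at(k3,office)", "open(d_bay_store)", "open(d_office_hall)"]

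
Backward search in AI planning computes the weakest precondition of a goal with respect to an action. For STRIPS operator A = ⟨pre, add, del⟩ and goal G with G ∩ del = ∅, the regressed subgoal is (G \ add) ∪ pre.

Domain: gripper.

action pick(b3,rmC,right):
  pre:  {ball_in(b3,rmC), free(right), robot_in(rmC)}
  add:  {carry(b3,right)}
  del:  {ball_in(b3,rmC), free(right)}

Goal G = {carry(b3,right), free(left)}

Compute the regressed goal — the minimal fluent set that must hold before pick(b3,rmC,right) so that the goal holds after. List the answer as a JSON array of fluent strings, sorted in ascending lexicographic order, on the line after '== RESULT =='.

Compute (G \ add) ∪ pre:
  G ∩ del = {}  (empty — regression defined)
  G \ add = {carry(b3,right), free(left)} \ {carry(b3,right)} = {free(left)}
  ∪ pre   = {free(left)} ∪ {ball_in(b3,rmC), free(right), robot_in(rmC)}
          = {ball_in(b3,rmC), free(left), free(right), robot_in(rmC)}

== RESULT ==
["ball_in(b3,rmC)", "free(left)", "free(right)", "robot_in(rmC)"]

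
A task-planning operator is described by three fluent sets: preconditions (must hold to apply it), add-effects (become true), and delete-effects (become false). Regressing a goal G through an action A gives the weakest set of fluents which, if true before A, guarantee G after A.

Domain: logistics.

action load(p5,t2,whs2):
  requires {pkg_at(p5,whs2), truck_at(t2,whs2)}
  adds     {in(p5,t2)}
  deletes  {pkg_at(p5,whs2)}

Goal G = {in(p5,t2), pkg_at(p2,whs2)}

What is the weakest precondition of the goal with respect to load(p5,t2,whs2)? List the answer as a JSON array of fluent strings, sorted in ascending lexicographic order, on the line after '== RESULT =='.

Compute (G \ add) ∪ pre:
  G ∩ del = {}  (empty — regression defined)
  G \ add = {in(p5,t2), pkg_at(p2,whs2)} \ {in(p5,t2)} = {pkg_at(p2,whs2)}
  ∪ pre   = {pkg_at(p2,whs2)} ∪ {pkg_at(p5,whs2), truck_at(t2,whs2)}
          = {pkg_at(p2,whs2), pkg_at(p5,whs2), truck_at(t2,whs2)}

== RESULT ==
["pkg_at(p2,whs2)", "pkg_at(p5,whs2)", "truck_at(t2,whs2)"]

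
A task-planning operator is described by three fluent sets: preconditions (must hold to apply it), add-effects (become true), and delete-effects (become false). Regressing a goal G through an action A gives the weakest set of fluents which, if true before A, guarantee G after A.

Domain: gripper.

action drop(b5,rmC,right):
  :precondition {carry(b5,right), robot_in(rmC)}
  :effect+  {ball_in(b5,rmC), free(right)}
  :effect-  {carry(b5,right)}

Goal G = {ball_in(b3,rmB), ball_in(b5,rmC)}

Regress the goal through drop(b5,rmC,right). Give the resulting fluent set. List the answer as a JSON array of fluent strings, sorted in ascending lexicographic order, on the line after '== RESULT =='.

Regress:
  G ∩ del = {}  (empty — regression defined)
  G \ add = {ball_in(b3,rmB), ball_in(b5,rmC)} \ {ball_in(b5,rmC), free(right)} = {ball_in(b3,rmB)}
  ∪ pre   = {ball_in(b3,rmB)} ∪ {carry(b5,right), robot_in(rmC)}
          = {ball_in(b3,rmB), carry(b5,right), robot_in(rmC)}

== RESULT ==
["ball_in(b3,rmB)", "carry(b5,right)", "robot_in(rmC)"]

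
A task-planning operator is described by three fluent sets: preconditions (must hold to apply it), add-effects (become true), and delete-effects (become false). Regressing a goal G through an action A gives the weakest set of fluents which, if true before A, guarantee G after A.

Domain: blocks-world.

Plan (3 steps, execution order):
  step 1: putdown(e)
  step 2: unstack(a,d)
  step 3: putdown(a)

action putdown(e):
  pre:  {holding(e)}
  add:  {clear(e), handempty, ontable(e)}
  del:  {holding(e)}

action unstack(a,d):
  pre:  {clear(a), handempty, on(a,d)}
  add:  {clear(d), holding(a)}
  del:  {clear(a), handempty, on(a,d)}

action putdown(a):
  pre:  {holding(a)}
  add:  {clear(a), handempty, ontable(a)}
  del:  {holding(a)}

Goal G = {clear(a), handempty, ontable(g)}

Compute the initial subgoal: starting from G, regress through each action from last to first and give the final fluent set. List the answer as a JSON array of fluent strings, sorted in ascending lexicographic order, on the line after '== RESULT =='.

Regress step by step:
  through step 3 (putdown(a)): drop {clear(a), handempty}, keep {ontable(g)}, require {holding(a)}
    → {holding(a), ontable(g)}
  through step 2 (unstack(a,d)): drop {holding(a)}, keep {ontable(g)}, require {clear(a), handempty, on(a,d)}
    → {clear(a), handempty, on(a,d), ontable(g)}
  through step 1 (putdown(e)): drop {handempty}, keep {clear(a), on(a,d), ontable(g)}, require {holding(e)}
    → {clear(a), holding(e), on(a,d), ontable(g)}

== RESULT ==
["clear(a)", "holding(e)", "on(a,d)", "ontable(g)"]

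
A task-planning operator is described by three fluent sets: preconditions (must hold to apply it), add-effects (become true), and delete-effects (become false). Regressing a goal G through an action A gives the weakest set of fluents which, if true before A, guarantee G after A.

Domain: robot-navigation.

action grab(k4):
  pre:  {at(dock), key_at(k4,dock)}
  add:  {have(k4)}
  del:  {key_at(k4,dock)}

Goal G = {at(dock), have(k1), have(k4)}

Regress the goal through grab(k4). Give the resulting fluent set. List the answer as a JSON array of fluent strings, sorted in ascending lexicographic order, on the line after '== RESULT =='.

Regress:
  G ∩ del = {}  (empty — regression defined)
  G \ add = {at(dock), have(k1), have(k4)} \ {have(k4)} = {at(dock), have(k1)}
  ∪ pre   = {at(dock), have(k1)} ∪ {at(dock), key_at(k4,dock)}
          = {at(dock), have(k1), key_at(k4,dock)}

== RESULT ==
["at(dock)", "have(k1)", "key_at(k4,dock)"]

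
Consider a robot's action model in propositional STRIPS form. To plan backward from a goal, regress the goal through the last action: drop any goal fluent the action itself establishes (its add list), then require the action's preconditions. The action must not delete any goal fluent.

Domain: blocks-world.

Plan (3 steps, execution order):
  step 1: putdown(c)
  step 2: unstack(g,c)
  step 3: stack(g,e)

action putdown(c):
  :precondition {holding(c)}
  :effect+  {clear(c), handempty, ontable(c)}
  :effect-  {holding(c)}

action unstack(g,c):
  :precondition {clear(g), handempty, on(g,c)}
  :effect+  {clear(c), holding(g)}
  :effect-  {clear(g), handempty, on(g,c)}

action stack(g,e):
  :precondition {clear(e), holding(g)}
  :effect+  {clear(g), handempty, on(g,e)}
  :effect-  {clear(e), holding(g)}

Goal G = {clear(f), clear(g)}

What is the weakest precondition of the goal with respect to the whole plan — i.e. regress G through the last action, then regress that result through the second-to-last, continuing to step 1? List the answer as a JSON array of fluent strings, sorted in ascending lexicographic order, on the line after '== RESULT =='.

Work backward from the goal:
  through step 3 (stack(g,e)): drop {clear(g)}, keep {clear(f)}, require {clear(e), holding(g)}
    → {clear(e), clear(f), holding(g)}
  through step 2 (unstack(g,c)): drop {holding(g)}, keep {clear(e), clear(f)}, require {clear(g), handempty, on(g,c)}
    → {clear(e), clear(f), clear(g), handempty, on(g,c)}
  through step 1 (putdown(c)): drop {handempty}, keep {clear(e), clear(f), clear(g), on(g,c)}, require {holding(c)}
    → {clear(e), clear(f), clear(g), holding(c), on(g,c)}

== RESULT ==
["clear(e)", "clear(f)", "clear(g)", "holding(c)", "on(g,c)"]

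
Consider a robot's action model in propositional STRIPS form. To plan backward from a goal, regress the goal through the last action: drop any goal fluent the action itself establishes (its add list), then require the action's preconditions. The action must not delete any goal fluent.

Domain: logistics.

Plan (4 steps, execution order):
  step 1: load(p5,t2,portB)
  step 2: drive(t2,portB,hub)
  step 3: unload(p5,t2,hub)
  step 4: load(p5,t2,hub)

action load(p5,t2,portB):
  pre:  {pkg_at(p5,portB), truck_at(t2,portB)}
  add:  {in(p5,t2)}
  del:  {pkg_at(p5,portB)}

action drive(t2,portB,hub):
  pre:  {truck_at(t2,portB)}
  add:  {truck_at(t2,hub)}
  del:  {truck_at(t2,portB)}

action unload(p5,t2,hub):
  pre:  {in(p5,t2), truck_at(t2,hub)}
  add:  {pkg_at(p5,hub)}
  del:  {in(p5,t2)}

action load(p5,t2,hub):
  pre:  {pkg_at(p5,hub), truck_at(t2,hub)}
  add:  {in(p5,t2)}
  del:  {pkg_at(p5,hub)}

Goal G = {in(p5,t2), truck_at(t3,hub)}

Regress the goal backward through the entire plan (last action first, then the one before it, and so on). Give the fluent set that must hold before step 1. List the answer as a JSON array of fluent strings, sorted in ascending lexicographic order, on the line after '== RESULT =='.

Work backward from the goal:
  through step 4 (load(p5,t2,hub)): drop {in(p5,t2)}, keep {truck_at(t3,hub)}, require {pkg_at(p5,hub), truck_at(t2,hub)}
    → {pkg_at(p5,hub), truck_at(t2,hub), truck_at(t3,hub)}
  through step 3 (unload(p5,t2,hub)): drop {pkg_at(p5,hub)}, keep {truck_at(t2,hub), truck_at(t3,hub)}, require {in(p5,t2), truck_at(t2,hub)}
    → {in(p5,t2), truck_at(t2,hub), truck_at(t3,hub)}
  through step 2 (drive(t2,portB,hub)): drop {truck_at(t2,hub)}, keep {in(p5,t2), truck_at(t3,hub)}, require {truck_at(t2,portB)}
    → {in(p5,t2), truck_at(t2,portB), truck_at(t3,hub)}
  through step 1 (load(p5,t2,portB)): drop {in(p5,t2)}, keep {truck_at(t2,portB), truck_at(t3,hub)}, require {pkg_at(p5,portB), truck_at(t2,portB)}
    → {pkg_at(p5,portB), truck_at(t2,portB), truck_at(t3,hub)}

== RESULT ==
["pkg_at(p5,portB)", "truck_at(t2,portB)", "truck_at(t3,hub)"]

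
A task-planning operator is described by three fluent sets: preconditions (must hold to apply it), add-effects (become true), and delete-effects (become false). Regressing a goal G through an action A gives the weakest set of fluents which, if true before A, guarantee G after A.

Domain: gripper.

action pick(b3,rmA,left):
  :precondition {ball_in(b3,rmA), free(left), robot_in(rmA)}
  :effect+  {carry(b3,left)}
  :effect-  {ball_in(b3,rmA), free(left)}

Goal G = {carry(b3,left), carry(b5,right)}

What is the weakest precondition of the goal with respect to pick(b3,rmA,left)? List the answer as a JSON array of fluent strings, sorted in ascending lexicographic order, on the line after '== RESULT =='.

Regress:
  G ∩ del = {}  (empty — regression defined)
  G \ add = {carry(b3,left), carry(b5,right)} \ {carry(b3,left)} = {carry(b5,right)}
  ∪ pre   = {carry(b5,right)} ∪ {ball_in(b3,rmA), free(left), robot_in(rmA)}
          = {ball_in(b3,rmA), carry(b5,right), free(left), robot_in(rmA)}

== RESULT ==
["ball_in(b3,rmA)", "carry(b5,right)", "free(left)", "robot_in(rmA)"]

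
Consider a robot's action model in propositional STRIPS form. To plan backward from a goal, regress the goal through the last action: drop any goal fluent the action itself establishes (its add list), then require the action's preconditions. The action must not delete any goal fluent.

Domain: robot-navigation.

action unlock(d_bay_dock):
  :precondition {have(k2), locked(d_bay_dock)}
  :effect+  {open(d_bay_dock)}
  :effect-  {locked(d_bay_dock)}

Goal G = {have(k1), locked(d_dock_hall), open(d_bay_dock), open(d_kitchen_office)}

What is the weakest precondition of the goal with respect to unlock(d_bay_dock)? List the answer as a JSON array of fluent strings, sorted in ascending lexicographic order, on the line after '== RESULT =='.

Compute (G \ add) ∪ pre:
  G ∩ del = {}  (empty — regression defined)
  G \ add = {have(k1), locked(d_dock_hall), open(d_bay_dock), open(d_kitchen_office)} \ {open(d_bay_dock)} = {have(k1), locked(d_dock_hall), open(d_kitchen_office)}
  ∪ pre   = {have(k1), locked(d_dock_hall), open(d_kitchen_office)} ∪ {have(k2), locked(d_bay_dock)}
          = {have(k1), have(k2), locked(d_bay_dock), locked(d_dock_hall), open(d_kitchen_office)}

== RESULT ==
["have(k1)", "have(k2)", "locked(d_bay_dock)", "locked(d_dock_hall)", "open(d_kitchen_office)"]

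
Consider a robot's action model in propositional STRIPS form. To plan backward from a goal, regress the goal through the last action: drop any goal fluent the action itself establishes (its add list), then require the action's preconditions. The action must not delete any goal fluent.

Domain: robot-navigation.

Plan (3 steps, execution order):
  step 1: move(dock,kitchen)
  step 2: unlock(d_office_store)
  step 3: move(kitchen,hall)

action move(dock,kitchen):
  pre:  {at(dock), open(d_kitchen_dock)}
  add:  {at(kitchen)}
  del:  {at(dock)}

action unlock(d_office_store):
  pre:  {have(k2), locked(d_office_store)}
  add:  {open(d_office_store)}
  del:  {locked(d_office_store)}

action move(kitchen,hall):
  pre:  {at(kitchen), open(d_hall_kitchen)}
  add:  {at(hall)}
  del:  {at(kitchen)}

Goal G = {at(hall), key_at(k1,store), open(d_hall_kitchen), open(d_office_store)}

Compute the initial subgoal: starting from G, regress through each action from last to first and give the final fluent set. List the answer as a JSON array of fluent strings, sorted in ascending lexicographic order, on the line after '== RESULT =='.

Work backward from the goal:
  through step 3 (move(kitchen,hall)): drop {at(hall)}, keep {key_at(k1,store), open(d_hall_kitchen), open(d_office_store)}, require {at(kitchen), open(d_hall_kitchen)}
    → {at(kitchen), key_at(k1,store), open(d_hall_kitchen), open(d_office_store)}
  through step 2 (unlock(d_office_store)): drop {open(d_office_store)}, keep {at(kitchen), key_at(k1,store), open(d_hall_kitchen)}, require {have(k2), locked(d_office_store)}
    → {at(kitchen), have(k2), key_at(k1,store), locked(d_office_store), open(d_hall_kitchen)}
  through step 1 (move(dock,kitchen)): drop {at(kitchen)}, keep {have(k2), key_at(k1,store), locked(d_office_store), open(d_hall_kitchen)}, require {at(dock), open(d_kitchen_dock)}
    → {at(dock), have(k2), key_at(k1,store), locked(d_office_store), open(d_hall_kitchen), open(d_kitchen_dock)}

== RESULT ==
["at(dock)", "have(k2)", "key_at(k1,store)", "locked(d_office_store)", "open(d_hall_kitchen)", "open(d_kitchen_dock)"]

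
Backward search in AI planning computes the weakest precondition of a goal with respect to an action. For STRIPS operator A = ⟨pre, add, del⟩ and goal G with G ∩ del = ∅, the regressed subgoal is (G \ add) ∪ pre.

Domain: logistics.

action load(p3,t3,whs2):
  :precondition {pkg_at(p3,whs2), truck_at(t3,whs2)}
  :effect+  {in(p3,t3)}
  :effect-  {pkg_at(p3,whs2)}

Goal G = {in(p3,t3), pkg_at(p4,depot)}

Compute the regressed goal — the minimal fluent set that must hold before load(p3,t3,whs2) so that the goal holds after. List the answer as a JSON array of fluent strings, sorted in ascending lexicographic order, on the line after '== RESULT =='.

Compute (G \ add) ∪ pre:
  G ∩ del = {}  (empty — regression defined)
  G \ add = {in(p3,t3), pkg_at(p4,depot)} \ {in(p3,t3)} = {pkg_at(p4,depot)}
  ∪ pre   = {pkg_at(p4,depot)} ∪ {pkg_at(p3,whs2), truck_at(t3,whs2)}
          = {pkg_at(p3,whs2), pkg_at(p4,depot), truck_at(t3,whs2)}

== RESULT ==
["pkg_at(p3,whs2)", "pkg_at(p4,depot)", "truck_at(t3,whs2)"]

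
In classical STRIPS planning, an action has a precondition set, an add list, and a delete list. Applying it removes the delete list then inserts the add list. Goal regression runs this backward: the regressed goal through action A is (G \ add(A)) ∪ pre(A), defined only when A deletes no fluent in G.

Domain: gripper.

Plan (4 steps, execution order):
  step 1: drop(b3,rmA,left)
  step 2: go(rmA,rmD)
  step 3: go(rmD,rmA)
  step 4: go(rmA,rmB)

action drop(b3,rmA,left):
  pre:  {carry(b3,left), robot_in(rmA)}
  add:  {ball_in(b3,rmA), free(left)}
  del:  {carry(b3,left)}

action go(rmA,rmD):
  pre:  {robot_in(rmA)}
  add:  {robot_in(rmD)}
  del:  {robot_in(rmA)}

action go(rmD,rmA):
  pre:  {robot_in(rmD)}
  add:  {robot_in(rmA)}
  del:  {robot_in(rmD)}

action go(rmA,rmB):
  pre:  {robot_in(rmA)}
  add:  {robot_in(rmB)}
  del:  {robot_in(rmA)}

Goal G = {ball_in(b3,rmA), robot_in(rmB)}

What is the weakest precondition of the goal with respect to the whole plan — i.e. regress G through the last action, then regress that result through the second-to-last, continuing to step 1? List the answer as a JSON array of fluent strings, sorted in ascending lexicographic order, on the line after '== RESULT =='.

Work backward from the goal:
  through step 4 (go(rmA,rmB)): drop {robot_in(rmB)}, keep {ball_in(b3,rmA)}, require {robot_in(rmA)}
    → {ball_in(b3,rmA), robot_in(rmA)}
  through step 3 (go(rmD,rmA)): drop {robot_in(rmA)}, keep {ball_in(b3,rmA)}, require {robot_in(rmD)}
    → {ball_in(b3,rmA), robot_in(rmD)}
  through step 2 (go(rmA,rmD)): drop {robot_in(rmD)}, keep {ball_in(b3,rmA)}, require {robot_in(rmA)}
    → {ball_in(b3,rmA), robot_in(rmA)}
  through step 1 (drop(b3,rmA,left)): drop {ball_in(b3,rmA)}, keep {robot_in(rmA)}, require {carry(b3,left), robot_in(rmA)}
    → {carry(b3,left), robot_in(rmA)}

== RESULT ==
["carry(b3,left)", "robot_in(rmA)"]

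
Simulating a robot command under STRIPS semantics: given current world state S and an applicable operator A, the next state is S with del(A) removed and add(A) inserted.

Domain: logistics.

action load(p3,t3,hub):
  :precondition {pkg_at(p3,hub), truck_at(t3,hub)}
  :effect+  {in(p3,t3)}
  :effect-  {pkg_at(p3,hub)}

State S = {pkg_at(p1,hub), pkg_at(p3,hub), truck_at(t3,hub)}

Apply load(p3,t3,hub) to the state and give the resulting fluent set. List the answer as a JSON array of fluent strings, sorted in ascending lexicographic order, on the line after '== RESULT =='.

Compute (S \ del) ∪ add:
  pre ⊆ S: {pkg_at(p3,hub), truck_at(t3,hub)} ⊆ S  — applicable
  S \ del = {pkg_at(p1,hub), truck_at(t3,hub)}
  ∪ add   = {in(p3,t3), pkg_at(p1,hub), truck_at(t3,hub)}

== RESULT ==
["in(p3,t3)", "pkg_at(p1,hub)", "truck_at(t3,hub)"]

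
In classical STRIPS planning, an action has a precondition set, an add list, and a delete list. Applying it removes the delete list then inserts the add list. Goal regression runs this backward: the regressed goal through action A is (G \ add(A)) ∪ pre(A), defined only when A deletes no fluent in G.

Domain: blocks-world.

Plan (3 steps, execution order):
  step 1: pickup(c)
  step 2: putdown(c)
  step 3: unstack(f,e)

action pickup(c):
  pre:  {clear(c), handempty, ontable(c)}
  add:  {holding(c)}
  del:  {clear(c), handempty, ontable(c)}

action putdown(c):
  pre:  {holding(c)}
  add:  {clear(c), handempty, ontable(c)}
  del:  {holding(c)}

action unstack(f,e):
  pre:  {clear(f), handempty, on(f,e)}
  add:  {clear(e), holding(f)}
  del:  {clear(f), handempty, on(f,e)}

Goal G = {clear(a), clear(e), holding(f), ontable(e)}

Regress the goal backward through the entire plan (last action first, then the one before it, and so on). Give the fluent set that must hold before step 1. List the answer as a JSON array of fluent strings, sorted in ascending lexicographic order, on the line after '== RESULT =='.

Regress step by step:
  through step 3 (unstack(f,e)): drop {clear(e), holding(f)}, keep {clear(a), ontable(e)}, require {clear(f), handempty, on(f,e)}
    → {clear(a), clear(f), handempty, on(f,e), ontable(e)}
  through step 2 (putdown(c)): drop {handempty}, keep {clear(a), clear(f), on(f,e), ontable(e)}, require {holding(c)}
    → {clear(a), clear(f), holding(c), on(f,e), ontable(e)}
  through step 1 (pickup(c)): drop {holding(c)}, keep {clear(a), clear(f), on(f,e), ontable(e)}, require {clear(c), handempty, ontable(c)}
    → {clear(a), clear(c), clear(f), handempty, on(f,e), ontable(c), ontable(e)}

== RESULT ==
["clear(a)", "clear(c)", "clear(f)", "handempty", "on(f,e)", "ontable(c)", "ontable(e)"]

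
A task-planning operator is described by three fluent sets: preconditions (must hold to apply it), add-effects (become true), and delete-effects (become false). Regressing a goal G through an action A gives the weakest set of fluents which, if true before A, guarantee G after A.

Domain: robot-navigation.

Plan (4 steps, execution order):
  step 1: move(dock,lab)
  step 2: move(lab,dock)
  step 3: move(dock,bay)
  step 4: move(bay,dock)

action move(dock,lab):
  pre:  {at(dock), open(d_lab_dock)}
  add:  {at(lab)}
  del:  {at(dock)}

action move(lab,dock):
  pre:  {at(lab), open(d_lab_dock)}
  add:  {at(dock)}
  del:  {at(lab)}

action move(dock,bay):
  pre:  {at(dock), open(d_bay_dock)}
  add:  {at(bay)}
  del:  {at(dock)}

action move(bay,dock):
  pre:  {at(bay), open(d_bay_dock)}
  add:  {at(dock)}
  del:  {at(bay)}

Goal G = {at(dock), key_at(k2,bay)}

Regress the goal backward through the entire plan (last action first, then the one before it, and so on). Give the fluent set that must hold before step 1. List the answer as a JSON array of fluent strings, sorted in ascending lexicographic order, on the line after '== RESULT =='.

Work backward from the goal:
  through step 4 (move(bay,dock)): drop {at(dock)}, keep {key_at(k2,bay)}, require {at(bay), open(d_bay_dock)}
    → {at(bay), key_at(k2,bay), open(d_bay_dock)}
  through step 3 (move(dock,bay)): drop {at(bay)}, keep {key_at(k2,bay), open(d_bay_dock)}, require {at(dock), open(d_bay_dock)}
    → {at(dock), key_at(k2,bay), open(d_bay_dock)}
  through step 2 (move(lab,dock)): drop {at(dock)}, keep {key_at(k2,bay), open(d_bay_dock)}, require {at(lab), open(d_lab_dock)}
    → {at(lab), key_at(k2,bay), open(d_bay_dock), open(d_lab_dock)}
  through step 1 (move(dock,lab)): drop {at(lab)}, keep {key_at(k2,bay), open(d_bay_dock), open(d_lab_dock)}, require {at(dock), open(d_lab_dock)}
    → {at(dock), key_at(k2,bay), open(d_bay_dock), open(d_lab_dock)}

== RESULT ==
["at(dock)", "key_at(k2,bay)", "open(d_bay_dock)", "open(d_lab_dock)"]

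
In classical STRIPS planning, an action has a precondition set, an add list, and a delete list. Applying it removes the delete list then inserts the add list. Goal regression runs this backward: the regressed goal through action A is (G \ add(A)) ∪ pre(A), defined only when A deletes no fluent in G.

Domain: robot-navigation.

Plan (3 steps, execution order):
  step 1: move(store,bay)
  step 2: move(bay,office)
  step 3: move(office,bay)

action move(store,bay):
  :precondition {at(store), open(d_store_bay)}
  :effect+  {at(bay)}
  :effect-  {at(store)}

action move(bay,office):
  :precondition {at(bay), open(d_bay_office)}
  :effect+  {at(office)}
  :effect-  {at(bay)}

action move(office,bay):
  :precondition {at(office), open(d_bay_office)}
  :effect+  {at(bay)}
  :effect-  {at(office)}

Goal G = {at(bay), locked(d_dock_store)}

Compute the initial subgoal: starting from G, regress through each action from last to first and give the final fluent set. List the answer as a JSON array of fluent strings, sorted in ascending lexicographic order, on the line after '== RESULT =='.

Regress step by step:
  through step 3 (move(office,bay)): drop {at(bay)}, keep {locked(d_dock_store)}, require {at(office), open(d_bay_office)}
    → {at(office), locked(d_dock_store), open(d_bay_office)}
  through step 2 (move(bay,office)): drop {at(office)}, keep {locked(d_dock_store), open(d_bay_office)}, require {at(bay), open(d_bay_office)}
    → {at(bay), locked(d_dock_store), open(d_bay_office)}
  through step 1 (move(store,bay)): drop {at(bay)}, keep {locked(d_dock_store), open(d_bay_office)}, require {at(store), open(d_store_bay)}
    → {at(store), locked(d_dock_store), open(d_bay_office), open(d_store_bay)}

== RESULT ==
["at(store)", "locked(d_dock_store)", "open(d_bay_office)", "open(d_store_bay)"]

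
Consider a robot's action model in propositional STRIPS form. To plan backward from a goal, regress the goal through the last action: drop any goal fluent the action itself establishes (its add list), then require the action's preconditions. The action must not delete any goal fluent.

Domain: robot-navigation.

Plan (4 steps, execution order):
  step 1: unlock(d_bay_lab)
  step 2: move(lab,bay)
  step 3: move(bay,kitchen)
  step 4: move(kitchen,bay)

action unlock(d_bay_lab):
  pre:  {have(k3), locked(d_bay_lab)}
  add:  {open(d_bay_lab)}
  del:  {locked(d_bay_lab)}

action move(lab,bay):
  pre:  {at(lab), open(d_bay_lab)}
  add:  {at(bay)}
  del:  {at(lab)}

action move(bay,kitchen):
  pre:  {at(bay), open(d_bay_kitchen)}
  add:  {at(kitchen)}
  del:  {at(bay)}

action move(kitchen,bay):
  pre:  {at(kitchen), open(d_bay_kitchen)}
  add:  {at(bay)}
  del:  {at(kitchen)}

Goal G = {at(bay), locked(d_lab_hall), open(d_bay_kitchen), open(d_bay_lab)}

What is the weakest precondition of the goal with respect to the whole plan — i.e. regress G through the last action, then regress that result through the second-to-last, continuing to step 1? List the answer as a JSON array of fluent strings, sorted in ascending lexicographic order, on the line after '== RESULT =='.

Work backward from the goal:
  through step 4 (move(kitchen,bay)): drop {at(bay)}, keep {locked(d_lab_hall), open(d_bay_kitchen), open(d_bay_lab)}, require {at(kitchen), open(d_bay_kitchen)}
    → {at(kitchen), locked(d_lab_hall), open(d_bay_kitchen), open(d_bay_lab)}
  through step 3 (move(bay,kitchen)): drop {at(kitchen)}, keep {locked(d_lab_hall), open(d_bay_kitchen), open(d_bay_lab)}, require {at(bay), open(d_bay_kitchen)}
    → {at(bay), locked(d_lab_hall), open(d_bay_kitchen), open(d_bay_lab)}
  through step 2 (move(lab,bay)): drop {at(bay)}, keep {locked(d_lab_hall), open(d_bay_kitchen), open(d_bay_lab)}, require {at(lab), open(d_bay_lab)}
    → {at(lab), locked(d_lab_hall), open(d_bay_kitchen), open(d_bay_lab)}
  through step 1 (unlock(d_bay_lab)): drop {open(d_bay_lab)}, keep {at(lab), locked(d_lab_hall), open(d_bay_kitchen)}, require {have(k3), locked(d_bay_lab)}
    → {at(lab), have(k3), locked(d_bay_lab), locked(d_lab_hall), open(d_bay_kitchen)}

== RESULT ==
["at(lab)", "have(k3)", "locked(d_bay_lab)", "locked(d_lab_hall)", "open(d_bay_kitchen)"]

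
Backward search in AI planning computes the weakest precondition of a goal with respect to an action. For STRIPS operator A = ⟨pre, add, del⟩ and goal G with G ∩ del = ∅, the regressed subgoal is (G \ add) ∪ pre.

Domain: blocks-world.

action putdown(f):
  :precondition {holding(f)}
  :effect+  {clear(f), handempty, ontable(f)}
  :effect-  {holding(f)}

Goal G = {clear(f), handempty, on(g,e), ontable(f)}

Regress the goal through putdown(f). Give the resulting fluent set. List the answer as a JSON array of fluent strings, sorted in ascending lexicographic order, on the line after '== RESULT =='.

Regress:
  G ∩ del = {}  (empty — regression defined)
  G \ add = {clear(f), handempty, on(g,e), ontable(f)} \ {clear(f), handempty, ontable(f)} = {on(g,e)}
  ∪ pre   = {on(g,e)} ∪ {holding(f)}
          = {holding(f), on(g,e)}

== RESULT ==
["holding(f)", "on(g,e)"]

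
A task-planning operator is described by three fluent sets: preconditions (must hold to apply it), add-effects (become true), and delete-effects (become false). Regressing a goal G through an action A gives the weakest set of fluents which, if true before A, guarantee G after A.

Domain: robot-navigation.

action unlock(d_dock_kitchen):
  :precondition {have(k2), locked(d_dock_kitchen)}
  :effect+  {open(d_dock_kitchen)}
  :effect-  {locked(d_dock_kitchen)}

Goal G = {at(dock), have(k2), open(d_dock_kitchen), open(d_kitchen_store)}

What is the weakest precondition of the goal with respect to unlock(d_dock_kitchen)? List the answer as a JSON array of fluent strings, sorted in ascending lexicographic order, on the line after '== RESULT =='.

Compute (G \ add) ∪ pre:
  G ∩ del = {}  (empty — regression defined)
  G \ add = {at(dock), have(k2), open(d_dock_kitchen), open(d_kitchen_store)} \ {open(d_dock_kitchen)} = {at(dock), have(k2), open(d_kitchen_store)}
  ∪ pre   = {at(dock), have(k2), open(d_kitchen_store)} ∪ {have(k2), locked(d_dock_kitchen)}
          = {at(dock), have(k2), locked(d_dock_kitchen), open(d_kitchen_store)}

== RESULT ==
["at(dock)", "have(k2)", "locked(d_dock_kitchen)", "open(d_kitchen_store)"]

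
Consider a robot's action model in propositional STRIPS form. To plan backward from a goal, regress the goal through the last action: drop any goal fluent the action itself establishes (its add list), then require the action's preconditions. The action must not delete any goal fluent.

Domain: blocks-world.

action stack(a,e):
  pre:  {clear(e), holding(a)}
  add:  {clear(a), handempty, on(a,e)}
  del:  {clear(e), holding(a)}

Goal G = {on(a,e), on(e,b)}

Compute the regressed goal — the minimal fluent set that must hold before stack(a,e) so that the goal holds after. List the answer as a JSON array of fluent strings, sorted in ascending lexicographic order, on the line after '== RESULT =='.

Regress:
  G ∩ del = {}  (empty — regression defined)
  G \ add = {on(a,e), on(e,b)} \ {clear(a), handempty, on(a,e)} = {on(e,b)}
  ∪ pre   = {on(e,b)} ∪ {clear(e), holding(a)}
          = {clear(e), holding(a), on(e,b)}

== RESULT ==
["clear(e)", "holding(a)", "on(e,b)"]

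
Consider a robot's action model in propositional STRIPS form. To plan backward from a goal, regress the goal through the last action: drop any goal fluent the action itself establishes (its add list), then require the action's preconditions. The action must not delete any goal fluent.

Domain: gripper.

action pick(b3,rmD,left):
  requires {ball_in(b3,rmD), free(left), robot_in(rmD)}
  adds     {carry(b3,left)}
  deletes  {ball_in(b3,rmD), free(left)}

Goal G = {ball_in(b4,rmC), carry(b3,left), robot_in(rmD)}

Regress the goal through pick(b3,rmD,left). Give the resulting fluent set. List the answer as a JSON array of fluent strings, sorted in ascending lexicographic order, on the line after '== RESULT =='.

Regress:
  G ∩ del = {}  (empty — regression defined)
  G \ add = {ball_in(b4,rmC), carry(b3,left), robot_in(rmD)} \ {carry(b3,left)} = {ball_in(b4,rmC), robot_in(rmD)}
  ∪ pre   = {ball_in(b4,rmC), robot_in(rmD)} ∪ {ball_in(b3,rmD), free(left), robot_in(rmD)}
          = {ball_in(b3,rmD), ball_in(b4,rmC), free(left), robot_in(rmD)}

== RESULT ==
["ball_in(b3,rmD)", "ball_in(b4,rmC)", "free(left)", "robot_in(rmD)"]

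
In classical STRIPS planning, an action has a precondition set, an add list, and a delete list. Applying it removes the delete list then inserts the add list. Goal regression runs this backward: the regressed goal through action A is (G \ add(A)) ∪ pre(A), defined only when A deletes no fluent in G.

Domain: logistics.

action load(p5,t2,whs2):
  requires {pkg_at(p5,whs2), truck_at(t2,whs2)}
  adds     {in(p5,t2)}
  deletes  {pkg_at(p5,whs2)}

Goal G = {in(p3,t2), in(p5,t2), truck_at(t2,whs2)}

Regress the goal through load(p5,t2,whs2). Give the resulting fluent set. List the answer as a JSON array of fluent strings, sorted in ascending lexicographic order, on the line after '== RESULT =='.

Regress:
  G ∩ del = {}  (empty — regression defined)
  G \ add = {in(p3,t2), in(p5,t2), truck_at(t2,whs2)} \ {in(p5,t2)} = {in(p3,t2), truck_at(t2,whs2)}
  ∪ pre   = {in(p3,t2), truck_at(t2,whs2)} ∪ {pkg_at(p5,whs2), truck_at(t2,whs2)}
          = {in(p3,t2), pkg_at(p5,whs2), truck_at(t2,whs2)}

== RESULT ==
["in(p3,t2)", "pkg_at(p5,whs2)", "truck_at(t2,whs2)"]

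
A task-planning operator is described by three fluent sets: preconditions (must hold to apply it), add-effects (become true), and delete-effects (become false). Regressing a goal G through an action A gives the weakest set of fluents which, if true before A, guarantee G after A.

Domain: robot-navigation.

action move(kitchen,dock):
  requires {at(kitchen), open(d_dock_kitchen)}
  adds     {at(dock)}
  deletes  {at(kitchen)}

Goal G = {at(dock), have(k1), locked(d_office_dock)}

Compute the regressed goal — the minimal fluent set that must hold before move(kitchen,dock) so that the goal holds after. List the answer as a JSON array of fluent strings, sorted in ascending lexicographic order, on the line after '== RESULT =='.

Regress:
  G ∩ del = {}  (empty — regression defined)
  G \ add = {at(dock), have(k1), locked(d_office_dock)} \ {at(dock)} = {have(k1), locked(d_office_dock)}
  ∪ pre   = {have(k1), locked(d_office_dock)} ∪ {at(kitchen), open(d_dock_kitchen)}
          = {at(kitchen), have(k1), locked(d_office_dock), open(d_dock_kitchen)}

== RESULT ==
["at(kitchen)", "have(k1)", "locked(d_office_dock)", "open(d_dock_kitchen)"]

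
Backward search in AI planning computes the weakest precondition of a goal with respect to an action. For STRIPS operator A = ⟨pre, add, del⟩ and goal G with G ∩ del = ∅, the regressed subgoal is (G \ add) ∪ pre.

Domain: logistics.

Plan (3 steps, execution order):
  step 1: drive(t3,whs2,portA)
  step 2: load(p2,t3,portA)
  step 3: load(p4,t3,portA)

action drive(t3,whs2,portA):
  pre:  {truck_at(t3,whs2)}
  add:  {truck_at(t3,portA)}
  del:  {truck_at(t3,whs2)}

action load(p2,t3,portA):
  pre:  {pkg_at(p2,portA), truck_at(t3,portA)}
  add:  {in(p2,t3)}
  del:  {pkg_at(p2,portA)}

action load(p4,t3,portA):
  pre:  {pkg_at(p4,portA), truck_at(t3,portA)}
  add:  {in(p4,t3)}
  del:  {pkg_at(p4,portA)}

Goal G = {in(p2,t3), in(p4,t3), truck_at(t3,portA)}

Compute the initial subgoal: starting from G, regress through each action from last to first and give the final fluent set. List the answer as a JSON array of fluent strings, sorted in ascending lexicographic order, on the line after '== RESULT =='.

Regress step by step:
  through step 3 (load(p4,t3,portA)): drop {in(p4,t3)}, keep {in(p2,t3), truck_at(t3,portA)}, require {pkg_at(p4,portA), truck_at(t3,portA)}
    → {in(p2,t3), pkg_at(p4,portA), truck_at(t3,portA)}
  through step 2 (load(p2,t3,portA)): drop {in(p2,t3)}, keep {pkg_at(p4,portA), truck_at(t3,portA)}, require {pkg_at(p2,portA), truck_at(t3,portA)}
    → {pkg_at(p2,portA), pkg_at(p4,portA), truck_at(t3,portA)}
  through step 1 (drive(t3,whs2,portA)): drop {truck_at(t3,portA)}, keep {pkg_at(p2,portA), pkg_at(p4,portA)}, require {truck_at(t3,whs2)}
    → {pkg_at(p2,portA), pkg_at(p4,portA), truck_at(t3,whs2)}

== RESULT ==
["pkg_at(p2,portA)", "pkg_at(p4,portA)", "truck_at(t3,whs2)"]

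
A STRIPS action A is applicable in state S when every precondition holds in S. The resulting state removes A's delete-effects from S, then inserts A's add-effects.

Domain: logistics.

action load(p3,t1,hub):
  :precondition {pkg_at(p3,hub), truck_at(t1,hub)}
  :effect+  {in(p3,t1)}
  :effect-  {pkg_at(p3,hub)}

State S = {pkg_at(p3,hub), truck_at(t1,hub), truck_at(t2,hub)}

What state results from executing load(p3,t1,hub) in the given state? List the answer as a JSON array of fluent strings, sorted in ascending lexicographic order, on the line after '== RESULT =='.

Progress:
  pre ⊆ S: {pkg_at(p3,hub), truck_at(t1,hub)} ⊆ S  — applicable
  S \ del = {truck_at(t1,hub), truck_at(t2,hub)}
  ∪ add   = {in(p3,t1), truck_at(t1,hub), truck_at(t2,hub)}

== RESULT ==
["in(p3,t1)", "truck_at(t1,hub)", "truck_at(t2,hub)"]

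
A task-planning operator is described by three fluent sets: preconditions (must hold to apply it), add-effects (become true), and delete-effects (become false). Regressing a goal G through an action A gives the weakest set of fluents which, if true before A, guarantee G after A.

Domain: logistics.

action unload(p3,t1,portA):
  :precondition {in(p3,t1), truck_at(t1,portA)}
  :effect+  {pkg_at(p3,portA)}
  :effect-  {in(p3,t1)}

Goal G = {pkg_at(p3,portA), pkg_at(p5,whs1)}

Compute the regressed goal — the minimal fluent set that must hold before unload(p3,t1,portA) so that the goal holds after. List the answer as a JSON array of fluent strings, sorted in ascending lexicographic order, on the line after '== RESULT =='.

Compute (G \ add) ∪ pre:
  G ∩ del = {}  (empty — regression defined)
  G \ add = {pkg_at(p3,portA), pkg_at(p5,whs1)} \ {pkg_at(p3,portA)} = {pkg_at(p5,whs1)}
  ∪ pre   = {pkg_at(p5,whs1)} ∪ {in(p3,t1), truck_at(t1,portA)}
          = {in(p3,t1), pkg_at(p5,whs1), truck_at(t1,portA)}

== RESULT ==
["in(p3,t1)", "pkg_at(p5,whs1)", "truck_at(t1,portA)"]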